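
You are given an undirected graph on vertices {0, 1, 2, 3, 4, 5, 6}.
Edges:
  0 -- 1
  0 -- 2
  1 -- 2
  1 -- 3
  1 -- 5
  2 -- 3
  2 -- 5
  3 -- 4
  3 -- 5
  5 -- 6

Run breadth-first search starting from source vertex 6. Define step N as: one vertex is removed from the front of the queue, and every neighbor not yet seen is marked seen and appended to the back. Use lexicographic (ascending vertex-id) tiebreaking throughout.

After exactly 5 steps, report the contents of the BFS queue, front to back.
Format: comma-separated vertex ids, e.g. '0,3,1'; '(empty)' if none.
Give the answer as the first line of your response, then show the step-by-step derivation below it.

0,4

step 1: dequeue 6; queue=[5]; order=6
step 2: dequeue 5; queue=[1,2,3]; order=6,5
step 3: dequeue 1; queue=[2,3,0]; order=6,5,1
step 4: dequeue 2; queue=[3,0]; order=6,5,1,2
step 5: dequeue 3; queue=[0,4]; order=6,5,1,2,3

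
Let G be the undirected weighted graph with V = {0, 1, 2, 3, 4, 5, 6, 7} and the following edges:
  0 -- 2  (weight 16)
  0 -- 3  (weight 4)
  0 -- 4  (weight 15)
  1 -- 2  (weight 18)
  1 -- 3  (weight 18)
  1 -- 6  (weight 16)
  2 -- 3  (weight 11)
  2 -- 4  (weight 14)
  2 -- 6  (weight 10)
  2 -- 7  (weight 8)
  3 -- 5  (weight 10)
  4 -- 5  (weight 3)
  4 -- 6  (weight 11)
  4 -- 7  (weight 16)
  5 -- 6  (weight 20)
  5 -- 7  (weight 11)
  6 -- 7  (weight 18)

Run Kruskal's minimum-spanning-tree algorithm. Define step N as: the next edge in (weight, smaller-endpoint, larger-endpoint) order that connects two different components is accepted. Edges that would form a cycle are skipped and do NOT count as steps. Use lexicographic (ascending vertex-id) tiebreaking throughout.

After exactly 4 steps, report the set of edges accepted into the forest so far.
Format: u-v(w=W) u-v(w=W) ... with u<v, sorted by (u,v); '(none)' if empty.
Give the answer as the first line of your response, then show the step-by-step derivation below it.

0-3(w=4) 2-6(w=10) 2-7(w=8) 4-5(w=3)

step 1: add edge 4-5 (w=3); MST = {4-5(w=3)}
step 2: add edge 0-3 (w=4); MST = {0-3(w=4) 4-5(w=3)}
step 3: add edge 2-7 (w=8); MST = {0-3(w=4) 2-7(w=8) 4-5(w=3)}
step 4: add edge 2-6 (w=10); MST = {0-3(w=4) 2-6(w=10) 2-7(w=8) 4-5(w=3)}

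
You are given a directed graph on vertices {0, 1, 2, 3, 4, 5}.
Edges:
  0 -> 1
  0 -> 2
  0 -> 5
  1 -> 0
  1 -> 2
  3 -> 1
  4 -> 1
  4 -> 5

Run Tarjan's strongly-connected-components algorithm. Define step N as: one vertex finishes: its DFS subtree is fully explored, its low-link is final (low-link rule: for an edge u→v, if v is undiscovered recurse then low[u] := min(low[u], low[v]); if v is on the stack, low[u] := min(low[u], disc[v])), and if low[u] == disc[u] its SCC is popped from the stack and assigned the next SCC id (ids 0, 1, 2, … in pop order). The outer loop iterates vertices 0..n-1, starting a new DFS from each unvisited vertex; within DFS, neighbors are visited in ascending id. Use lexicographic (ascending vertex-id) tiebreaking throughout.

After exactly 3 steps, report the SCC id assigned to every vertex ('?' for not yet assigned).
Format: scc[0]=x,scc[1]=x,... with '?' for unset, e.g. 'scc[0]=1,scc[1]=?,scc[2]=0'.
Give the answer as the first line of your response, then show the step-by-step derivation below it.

scc[0]=?,scc[1]=?,scc[2]=0,scc[3]=?,scc[4]=?,scc[5]=1

step 1: low=(low[0]=0,low[1]=0,low[2]=2,low[3]=?,low[4]=?,low[5]=?); scc=(scc[0]=?,scc[1]=?,scc[2]=0,scc[3]=?,scc[4]=?,scc[5]=?)
step 2: low=(low[0]=0,low[1]=0,low[2]=2,low[3]=?,low[4]=?,low[5]=?); scc=(scc[0]=?,scc[1]=?,scc[2]=0,scc[3]=?,scc[4]=?,scc[5]=?)
step 3: low=(low[0]=0,low[1]=0,low[2]=2,low[3]=?,low[4]=?,low[5]=3); scc=(scc[0]=?,scc[1]=?,scc[2]=0,scc[3]=?,scc[4]=?,scc[5]=1)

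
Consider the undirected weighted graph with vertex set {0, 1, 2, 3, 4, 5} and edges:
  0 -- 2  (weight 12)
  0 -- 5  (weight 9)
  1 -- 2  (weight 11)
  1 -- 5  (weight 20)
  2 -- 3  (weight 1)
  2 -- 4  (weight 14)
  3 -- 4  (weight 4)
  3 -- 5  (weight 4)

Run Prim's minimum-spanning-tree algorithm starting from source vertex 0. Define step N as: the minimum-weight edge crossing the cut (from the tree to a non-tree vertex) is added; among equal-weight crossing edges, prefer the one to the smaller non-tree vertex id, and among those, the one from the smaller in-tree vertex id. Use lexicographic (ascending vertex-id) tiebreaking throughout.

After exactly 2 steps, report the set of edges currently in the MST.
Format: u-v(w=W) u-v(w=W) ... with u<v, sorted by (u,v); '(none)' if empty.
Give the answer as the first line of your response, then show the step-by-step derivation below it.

0-5(w=9) 3-5(w=4)

step 1: add edge 0-5 (w=9); MST = {0-5(w=9)}
step 2: add edge 3-5 (w=4); MST = {0-5(w=9) 3-5(w=4)}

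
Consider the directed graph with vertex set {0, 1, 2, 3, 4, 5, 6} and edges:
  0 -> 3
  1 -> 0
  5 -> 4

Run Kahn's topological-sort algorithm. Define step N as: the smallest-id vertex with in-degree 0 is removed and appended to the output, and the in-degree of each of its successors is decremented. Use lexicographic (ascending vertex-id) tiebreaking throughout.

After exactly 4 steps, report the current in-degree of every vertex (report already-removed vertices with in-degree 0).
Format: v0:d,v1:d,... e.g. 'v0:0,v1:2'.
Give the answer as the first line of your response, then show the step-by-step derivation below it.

v0:0,v1:0,v2:0,v3:0,v4:1,v5:0,v6:0

step 1: output 1; order=[1]; indeg=(0,0,0,1,1,0,0)
step 2: output 0; order=[1,0]; indeg=(0,0,0,0,1,0,0)
step 3: output 2; order=[1,0,2]; indeg=(0,0,0,0,1,0,0)
step 4: output 3; order=[1,0,2,3]; indeg=(0,0,0,0,1,0,0)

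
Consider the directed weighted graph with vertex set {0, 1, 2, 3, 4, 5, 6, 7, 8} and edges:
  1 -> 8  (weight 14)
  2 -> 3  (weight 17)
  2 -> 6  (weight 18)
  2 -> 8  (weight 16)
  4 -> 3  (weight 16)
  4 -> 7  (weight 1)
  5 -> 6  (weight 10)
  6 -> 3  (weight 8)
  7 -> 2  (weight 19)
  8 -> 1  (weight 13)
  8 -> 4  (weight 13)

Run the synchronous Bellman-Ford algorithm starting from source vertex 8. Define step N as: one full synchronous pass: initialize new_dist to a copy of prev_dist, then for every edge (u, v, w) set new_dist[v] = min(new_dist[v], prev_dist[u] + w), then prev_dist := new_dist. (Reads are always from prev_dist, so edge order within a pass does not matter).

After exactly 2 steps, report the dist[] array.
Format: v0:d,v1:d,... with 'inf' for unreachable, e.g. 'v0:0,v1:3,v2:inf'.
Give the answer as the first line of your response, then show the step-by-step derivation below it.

v0:inf,v1:13,v2:inf,v3:29,v4:13,v5:inf,v6:inf,v7:14,v8:0

step 1: dist = v0:inf,v1:13,v2:inf,v3:inf,v4:13,v5:inf,v6:inf,v7:inf,v8:0
step 2: dist = v0:inf,v1:13,v2:inf,v3:29,v4:13,v5:inf,v6:inf,v7:14,v8:0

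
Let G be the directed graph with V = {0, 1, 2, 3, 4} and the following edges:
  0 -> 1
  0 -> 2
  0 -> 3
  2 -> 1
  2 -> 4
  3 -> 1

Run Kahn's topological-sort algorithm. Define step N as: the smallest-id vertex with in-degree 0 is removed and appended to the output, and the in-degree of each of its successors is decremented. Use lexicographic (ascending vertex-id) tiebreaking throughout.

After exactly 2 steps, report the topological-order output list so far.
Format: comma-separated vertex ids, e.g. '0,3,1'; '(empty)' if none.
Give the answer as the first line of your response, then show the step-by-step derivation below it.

0,2

step 1: output 0; order=[0]; indeg=(0,2,0,0,1)
step 2: output 2; order=[0,2]; indeg=(0,1,0,0,0)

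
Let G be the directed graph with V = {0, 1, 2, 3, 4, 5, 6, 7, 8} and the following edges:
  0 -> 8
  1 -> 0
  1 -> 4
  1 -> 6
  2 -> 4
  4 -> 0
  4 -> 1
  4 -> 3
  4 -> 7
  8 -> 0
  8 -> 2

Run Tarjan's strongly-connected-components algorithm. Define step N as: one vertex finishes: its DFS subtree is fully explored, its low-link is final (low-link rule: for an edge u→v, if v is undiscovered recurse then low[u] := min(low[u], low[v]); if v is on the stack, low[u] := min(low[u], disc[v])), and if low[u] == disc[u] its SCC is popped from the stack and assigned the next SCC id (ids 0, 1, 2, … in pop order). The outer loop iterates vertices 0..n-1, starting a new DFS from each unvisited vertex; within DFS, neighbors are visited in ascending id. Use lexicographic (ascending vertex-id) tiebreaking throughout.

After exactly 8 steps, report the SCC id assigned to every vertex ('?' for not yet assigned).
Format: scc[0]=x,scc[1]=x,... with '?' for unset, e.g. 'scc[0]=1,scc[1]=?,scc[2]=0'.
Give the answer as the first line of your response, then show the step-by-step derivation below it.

scc[0]=3,scc[1]=3,scc[2]=3,scc[3]=1,scc[4]=3,scc[5]=?,scc[6]=0,scc[7]=2,scc[8]=3

step 1: low=(low[0]=0,low[1]=0,low[2]=2,low[3]=?,low[4]=0,low[5]=?,low[6]=5,low[7]=?,low[8]=0); scc=(scc[0]=?,scc[1]=?,scc[2]=?,scc[3]=?,scc[4]=?,scc[5]=?,scc[6]=0,scc[7]=?,scc[8]=?)
step 2: low=(low[0]=0,low[1]=0,low[2]=2,low[3]=?,low[4]=0,low[5]=?,low[6]=5,low[7]=?,low[8]=0); scc=(scc[0]=?,scc[1]=?,scc[2]=?,scc[3]=?,scc[4]=?,scc[5]=?,scc[6]=0,scc[7]=?,scc[8]=?)
step 3: low=(low[0]=0,low[1]=0,low[2]=2,low[3]=6,low[4]=0,low[5]=?,low[6]=5,low[7]=?,low[8]=0); scc=(scc[0]=?,scc[1]=?,scc[2]=?,scc[3]=1,scc[4]=?,scc[5]=?,scc[6]=0,scc[7]=?,scc[8]=?)
step 4: low=(low[0]=0,low[1]=0,low[2]=2,low[3]=6,low[4]=0,low[5]=?,low[6]=5,low[7]=7,low[8]=0); scc=(scc[0]=?,scc[1]=?,scc[2]=?,scc[3]=1,scc[4]=?,scc[5]=?,scc[6]=0,scc[7]=2,scc[8]=?)
step 5: low=(low[0]=0,low[1]=0,low[2]=2,low[3]=6,low[4]=0,low[5]=?,low[6]=5,low[7]=7,low[8]=0); scc=(scc[0]=?,scc[1]=?,scc[2]=?,scc[3]=1,scc[4]=?,scc[5]=?,scc[6]=0,scc[7]=2,scc[8]=?)
step 6: low=(low[0]=0,low[1]=0,low[2]=0,low[3]=6,low[4]=0,low[5]=?,low[6]=5,low[7]=7,low[8]=0); scc=(scc[0]=?,scc[1]=?,scc[2]=?,scc[3]=1,scc[4]=?,scc[5]=?,scc[6]=0,scc[7]=2,scc[8]=?)
step 7: low=(low[0]=0,low[1]=0,low[2]=0,low[3]=6,low[4]=0,low[5]=?,low[6]=5,low[7]=7,low[8]=0); scc=(scc[0]=?,scc[1]=?,scc[2]=?,scc[3]=1,scc[4]=?,scc[5]=?,scc[6]=0,scc[7]=2,scc[8]=?)
step 8: low=(low[0]=0,low[1]=0,low[2]=0,low[3]=6,low[4]=0,low[5]=?,low[6]=5,low[7]=7,low[8]=0); scc=(scc[0]=3,scc[1]=3,scc[2]=3,scc[3]=1,scc[4]=3,scc[5]=?,scc[6]=0,scc[7]=2,scc[8]=3)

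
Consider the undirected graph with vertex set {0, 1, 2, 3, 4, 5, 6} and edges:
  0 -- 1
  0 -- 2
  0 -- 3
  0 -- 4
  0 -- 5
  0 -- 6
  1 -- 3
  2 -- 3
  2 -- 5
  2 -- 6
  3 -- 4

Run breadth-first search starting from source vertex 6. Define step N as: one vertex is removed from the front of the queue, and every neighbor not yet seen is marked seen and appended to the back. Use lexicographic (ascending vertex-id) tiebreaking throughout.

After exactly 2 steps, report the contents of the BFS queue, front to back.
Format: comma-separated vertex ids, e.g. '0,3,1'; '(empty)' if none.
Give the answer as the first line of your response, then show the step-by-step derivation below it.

2,1,3,4,5

step 1: dequeue 6; queue=[0,2]; order=6
step 2: dequeue 0; queue=[2,1,3,4,5]; order=6,0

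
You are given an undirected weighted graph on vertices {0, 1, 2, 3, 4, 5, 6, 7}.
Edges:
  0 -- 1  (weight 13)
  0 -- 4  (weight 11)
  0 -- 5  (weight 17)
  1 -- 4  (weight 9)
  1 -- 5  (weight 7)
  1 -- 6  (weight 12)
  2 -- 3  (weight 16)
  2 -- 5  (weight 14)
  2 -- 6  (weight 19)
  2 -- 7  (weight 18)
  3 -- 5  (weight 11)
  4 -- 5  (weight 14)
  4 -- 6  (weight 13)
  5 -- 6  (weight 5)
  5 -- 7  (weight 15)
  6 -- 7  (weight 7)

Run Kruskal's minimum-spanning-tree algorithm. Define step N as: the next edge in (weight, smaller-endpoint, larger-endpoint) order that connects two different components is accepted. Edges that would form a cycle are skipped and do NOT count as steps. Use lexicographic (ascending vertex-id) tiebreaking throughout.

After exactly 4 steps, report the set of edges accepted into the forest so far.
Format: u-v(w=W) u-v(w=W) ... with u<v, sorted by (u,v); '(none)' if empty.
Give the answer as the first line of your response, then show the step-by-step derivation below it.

1-4(w=9) 1-5(w=7) 5-6(w=5) 6-7(w=7)

step 1: add edge 5-6 (w=5); MST = {5-6(w=5)}
step 2: add edge 1-5 (w=7); MST = {1-5(w=7) 5-6(w=5)}
step 3: add edge 6-7 (w=7); MST = {1-5(w=7) 5-6(w=5) 6-7(w=7)}
step 4: add edge 1-4 (w=9); MST = {1-4(w=9) 1-5(w=7) 5-6(w=5) 6-7(w=7)}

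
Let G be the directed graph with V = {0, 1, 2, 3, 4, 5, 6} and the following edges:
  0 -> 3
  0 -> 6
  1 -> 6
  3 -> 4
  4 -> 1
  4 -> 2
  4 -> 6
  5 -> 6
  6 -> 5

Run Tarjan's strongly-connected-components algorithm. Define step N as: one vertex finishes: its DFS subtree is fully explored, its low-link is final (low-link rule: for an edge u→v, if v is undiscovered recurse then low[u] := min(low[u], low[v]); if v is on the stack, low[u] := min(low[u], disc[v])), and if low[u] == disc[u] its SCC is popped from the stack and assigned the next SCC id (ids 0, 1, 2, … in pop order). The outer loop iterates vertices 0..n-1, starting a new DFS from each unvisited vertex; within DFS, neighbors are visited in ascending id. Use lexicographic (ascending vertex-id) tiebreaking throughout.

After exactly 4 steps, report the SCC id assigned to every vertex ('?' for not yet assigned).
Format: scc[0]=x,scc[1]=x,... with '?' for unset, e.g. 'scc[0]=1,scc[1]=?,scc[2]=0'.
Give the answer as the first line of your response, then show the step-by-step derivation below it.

scc[0]=?,scc[1]=1,scc[2]=2,scc[3]=?,scc[4]=?,scc[5]=0,scc[6]=0

step 1: low=(low[0]=0,low[1]=3,low[2]=?,low[3]=1,low[4]=2,low[5]=4,low[6]=4); scc=(scc[0]=?,scc[1]=?,scc[2]=?,scc[3]=?,scc[4]=?,scc[5]=?,scc[6]=?)
step 2: low=(low[0]=0,low[1]=3,low[2]=?,low[3]=1,low[4]=2,low[5]=4,low[6]=4); scc=(scc[0]=?,scc[1]=?,scc[2]=?,scc[3]=?,scc[4]=?,scc[5]=0,scc[6]=0)
step 3: low=(low[0]=0,low[1]=3,low[2]=?,low[3]=1,low[4]=2,low[5]=4,low[6]=4); scc=(scc[0]=?,scc[1]=1,scc[2]=?,scc[3]=?,scc[4]=?,scc[5]=0,scc[6]=0)
step 4: low=(low[0]=0,low[1]=3,low[2]=6,low[3]=1,low[4]=2,low[5]=4,low[6]=4); scc=(scc[0]=?,scc[1]=1,scc[2]=2,scc[3]=?,scc[4]=?,scc[5]=0,scc[6]=0)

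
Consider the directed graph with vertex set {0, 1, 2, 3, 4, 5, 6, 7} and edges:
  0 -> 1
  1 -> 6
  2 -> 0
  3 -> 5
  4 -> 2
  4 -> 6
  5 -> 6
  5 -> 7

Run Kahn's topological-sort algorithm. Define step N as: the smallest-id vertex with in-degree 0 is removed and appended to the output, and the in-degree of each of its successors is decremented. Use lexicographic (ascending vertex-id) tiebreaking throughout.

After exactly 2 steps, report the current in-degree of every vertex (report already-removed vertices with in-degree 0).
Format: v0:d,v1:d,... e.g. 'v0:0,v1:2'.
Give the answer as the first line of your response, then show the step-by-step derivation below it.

v0:1,v1:1,v2:0,v3:0,v4:0,v5:0,v6:2,v7:1

step 1: output 3; order=[3]; indeg=(1,1,1,0,0,0,3,1)
step 2: output 4; order=[3,4]; indeg=(1,1,0,0,0,0,2,1)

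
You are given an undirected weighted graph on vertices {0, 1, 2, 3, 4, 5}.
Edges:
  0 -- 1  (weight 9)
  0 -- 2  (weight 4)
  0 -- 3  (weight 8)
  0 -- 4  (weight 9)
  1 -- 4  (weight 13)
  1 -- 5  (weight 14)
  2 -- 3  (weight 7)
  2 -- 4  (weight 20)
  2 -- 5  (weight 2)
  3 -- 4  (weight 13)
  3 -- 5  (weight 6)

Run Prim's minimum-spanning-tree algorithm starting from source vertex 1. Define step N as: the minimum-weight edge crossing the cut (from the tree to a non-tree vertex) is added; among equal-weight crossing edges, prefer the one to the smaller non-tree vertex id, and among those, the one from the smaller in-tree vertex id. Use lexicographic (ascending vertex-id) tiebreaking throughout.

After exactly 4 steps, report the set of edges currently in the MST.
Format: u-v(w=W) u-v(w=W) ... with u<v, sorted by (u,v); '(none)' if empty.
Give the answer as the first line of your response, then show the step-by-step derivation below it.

0-1(w=9) 0-2(w=4) 2-5(w=2) 3-5(w=6)

step 1: add edge 0-1 (w=9); MST = {0-1(w=9)}
step 2: add edge 0-2 (w=4); MST = {0-1(w=9) 0-2(w=4)}
step 3: add edge 2-5 (w=2); MST = {0-1(w=9) 0-2(w=4) 2-5(w=2)}
step 4: add edge 3-5 (w=6); MST = {0-1(w=9) 0-2(w=4) 2-5(w=2) 3-5(w=6)}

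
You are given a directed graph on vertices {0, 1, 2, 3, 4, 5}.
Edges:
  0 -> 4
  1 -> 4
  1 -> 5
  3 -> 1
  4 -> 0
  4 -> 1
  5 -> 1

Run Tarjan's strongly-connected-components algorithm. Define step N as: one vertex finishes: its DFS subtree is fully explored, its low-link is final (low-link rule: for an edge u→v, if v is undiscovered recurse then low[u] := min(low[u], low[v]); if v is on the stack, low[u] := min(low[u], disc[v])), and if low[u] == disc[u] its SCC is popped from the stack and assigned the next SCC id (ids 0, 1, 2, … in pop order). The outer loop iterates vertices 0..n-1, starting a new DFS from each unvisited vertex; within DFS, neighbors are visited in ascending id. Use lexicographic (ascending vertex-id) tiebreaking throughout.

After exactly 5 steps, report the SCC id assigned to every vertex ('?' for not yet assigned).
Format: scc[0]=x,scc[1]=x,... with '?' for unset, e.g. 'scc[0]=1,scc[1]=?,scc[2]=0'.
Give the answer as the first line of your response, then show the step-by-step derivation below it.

scc[0]=0,scc[1]=0,scc[2]=1,scc[3]=?,scc[4]=0,scc[5]=0

step 1: low=(low[0]=0,low[1]=1,low[2]=?,low[3]=?,low[4]=0,low[5]=2); scc=(scc[0]=?,scc[1]=?,scc[2]=?,scc[3]=?,scc[4]=?,scc[5]=?)
step 2: low=(low[0]=0,low[1]=1,low[2]=?,low[3]=?,low[4]=0,low[5]=2); scc=(scc[0]=?,scc[1]=?,scc[2]=?,scc[3]=?,scc[4]=?,scc[5]=?)
step 3: low=(low[0]=0,low[1]=1,low[2]=?,low[3]=?,low[4]=0,low[5]=2); scc=(scc[0]=?,scc[1]=?,scc[2]=?,scc[3]=?,scc[4]=?,scc[5]=?)
step 4: low=(low[0]=0,low[1]=1,low[2]=?,low[3]=?,low[4]=0,low[5]=2); scc=(scc[0]=0,scc[1]=0,scc[2]=?,scc[3]=?,scc[4]=0,scc[5]=0)
step 5: low=(low[0]=0,low[1]=1,low[2]=4,low[3]=?,low[4]=0,low[5]=2); scc=(scc[0]=0,scc[1]=0,scc[2]=1,scc[3]=?,scc[4]=0,scc[5]=0)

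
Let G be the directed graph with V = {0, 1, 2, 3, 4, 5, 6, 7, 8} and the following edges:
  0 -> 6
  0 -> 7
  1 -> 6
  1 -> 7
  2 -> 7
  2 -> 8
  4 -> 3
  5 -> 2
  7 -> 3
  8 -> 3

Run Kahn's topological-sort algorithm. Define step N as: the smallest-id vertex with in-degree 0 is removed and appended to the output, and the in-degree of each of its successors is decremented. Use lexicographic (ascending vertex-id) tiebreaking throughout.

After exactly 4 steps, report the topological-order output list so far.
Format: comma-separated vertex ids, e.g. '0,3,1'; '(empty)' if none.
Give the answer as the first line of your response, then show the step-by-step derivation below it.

0,1,4,5

step 1: output 0; order=[0]; indeg=(0,0,1,3,0,0,1,2,1)
step 2: output 1; order=[0,1]; indeg=(0,0,1,3,0,0,0,1,1)
step 3: output 4; order=[0,1,4]; indeg=(0,0,1,2,0,0,0,1,1)
step 4: output 5; order=[0,1,4,5]; indeg=(0,0,0,2,0,0,0,1,1)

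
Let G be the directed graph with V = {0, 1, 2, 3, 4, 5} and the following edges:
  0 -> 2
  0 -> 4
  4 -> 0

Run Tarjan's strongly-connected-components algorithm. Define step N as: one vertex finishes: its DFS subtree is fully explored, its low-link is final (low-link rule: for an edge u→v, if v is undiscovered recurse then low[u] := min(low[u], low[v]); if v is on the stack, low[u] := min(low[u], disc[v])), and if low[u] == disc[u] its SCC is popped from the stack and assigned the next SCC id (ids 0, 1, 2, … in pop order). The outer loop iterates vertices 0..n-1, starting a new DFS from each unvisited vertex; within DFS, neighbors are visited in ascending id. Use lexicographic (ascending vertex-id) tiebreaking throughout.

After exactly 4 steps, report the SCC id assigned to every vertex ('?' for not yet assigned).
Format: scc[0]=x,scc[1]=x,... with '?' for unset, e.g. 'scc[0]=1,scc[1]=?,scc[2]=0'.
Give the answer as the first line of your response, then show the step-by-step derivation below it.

scc[0]=1,scc[1]=2,scc[2]=0,scc[3]=?,scc[4]=1,scc[5]=?

step 1: low=(low[0]=0,low[1]=?,low[2]=1,low[3]=?,low[4]=?,low[5]=?); scc=(scc[0]=?,scc[1]=?,scc[2]=0,scc[3]=?,scc[4]=?,scc[5]=?)
step 2: low=(low[0]=0,low[1]=?,low[2]=1,low[3]=?,low[4]=0,low[5]=?); scc=(scc[0]=?,scc[1]=?,scc[2]=0,scc[3]=?,scc[4]=?,scc[5]=?)
step 3: low=(low[0]=0,low[1]=?,low[2]=1,low[3]=?,low[4]=0,low[5]=?); scc=(scc[0]=1,scc[1]=?,scc[2]=0,scc[3]=?,scc[4]=1,scc[5]=?)
step 4: low=(low[0]=0,low[1]=3,low[2]=1,low[3]=?,low[4]=0,low[5]=?); scc=(scc[0]=1,scc[1]=2,scc[2]=0,scc[3]=?,scc[4]=1,scc[5]=?)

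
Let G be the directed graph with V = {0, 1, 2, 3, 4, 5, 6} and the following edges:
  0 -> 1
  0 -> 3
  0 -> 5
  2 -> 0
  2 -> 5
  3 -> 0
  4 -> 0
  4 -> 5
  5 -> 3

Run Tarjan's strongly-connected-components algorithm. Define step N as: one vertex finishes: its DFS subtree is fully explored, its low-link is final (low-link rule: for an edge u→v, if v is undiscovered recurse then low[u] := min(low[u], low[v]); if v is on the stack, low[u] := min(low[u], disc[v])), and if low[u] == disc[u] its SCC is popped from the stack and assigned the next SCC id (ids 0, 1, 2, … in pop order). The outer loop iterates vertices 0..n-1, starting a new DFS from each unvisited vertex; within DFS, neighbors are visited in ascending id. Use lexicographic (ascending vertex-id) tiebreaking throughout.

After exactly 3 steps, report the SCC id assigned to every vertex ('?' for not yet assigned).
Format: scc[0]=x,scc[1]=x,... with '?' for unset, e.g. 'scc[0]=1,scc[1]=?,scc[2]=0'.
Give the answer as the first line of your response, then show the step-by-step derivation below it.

scc[0]=?,scc[1]=0,scc[2]=?,scc[3]=?,scc[4]=?,scc[5]=?,scc[6]=?

step 1: low=(low[0]=0,low[1]=1,low[2]=?,low[3]=?,low[4]=?,low[5]=?,low[6]=?); scc=(scc[0]=?,scc[1]=0,scc[2]=?,scc[3]=?,scc[4]=?,scc[5]=?,scc[6]=?)
step 2: low=(low[0]=0,low[1]=1,low[2]=?,low[3]=0,low[4]=?,low[5]=?,low[6]=?); scc=(scc[0]=?,scc[1]=0,scc[2]=?,scc[3]=?,scc[4]=?,scc[5]=?,scc[6]=?)
step 3: low=(low[0]=0,low[1]=1,low[2]=?,low[3]=0,low[4]=?,low[5]=2,low[6]=?); scc=(scc[0]=?,scc[1]=0,scc[2]=?,scc[3]=?,scc[4]=?,scc[5]=?,scc[6]=?)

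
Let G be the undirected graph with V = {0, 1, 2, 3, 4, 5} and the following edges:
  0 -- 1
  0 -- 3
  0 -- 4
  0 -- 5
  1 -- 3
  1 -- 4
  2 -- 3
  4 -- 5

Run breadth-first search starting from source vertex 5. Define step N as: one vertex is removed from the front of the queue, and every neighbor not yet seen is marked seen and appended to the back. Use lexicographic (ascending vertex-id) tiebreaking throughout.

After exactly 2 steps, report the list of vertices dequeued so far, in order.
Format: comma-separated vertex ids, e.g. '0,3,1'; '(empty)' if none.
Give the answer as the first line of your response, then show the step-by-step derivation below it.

5,0

step 1: dequeue 5; queue=[0,4]; order=5
step 2: dequeue 0; queue=[4,1,3]; order=5,0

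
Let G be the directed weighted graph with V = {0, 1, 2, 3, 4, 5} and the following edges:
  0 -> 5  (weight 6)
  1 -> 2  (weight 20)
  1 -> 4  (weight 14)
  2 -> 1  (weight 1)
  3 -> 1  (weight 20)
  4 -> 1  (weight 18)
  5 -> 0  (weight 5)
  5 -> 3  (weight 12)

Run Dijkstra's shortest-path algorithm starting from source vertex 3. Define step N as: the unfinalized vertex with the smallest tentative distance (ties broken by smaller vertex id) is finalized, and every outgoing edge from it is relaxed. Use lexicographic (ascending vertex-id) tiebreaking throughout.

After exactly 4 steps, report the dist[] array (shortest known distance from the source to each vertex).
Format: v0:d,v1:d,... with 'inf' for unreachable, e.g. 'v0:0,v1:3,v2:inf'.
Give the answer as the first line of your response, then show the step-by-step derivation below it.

v0:inf,v1:20,v2:40,v3:0,v4:34,v5:inf

step 1: dist = v0:inf,v1:20,v2:inf,v3:0,v4:inf,v5:inf
step 2: dist = v0:inf,v1:20,v2:40,v3:0,v4:34,v5:inf
step 3: dist = v0:inf,v1:20,v2:40,v3:0,v4:34,v5:inf
step 4: dist = v0:inf,v1:20,v2:40,v3:0,v4:34,v5:inf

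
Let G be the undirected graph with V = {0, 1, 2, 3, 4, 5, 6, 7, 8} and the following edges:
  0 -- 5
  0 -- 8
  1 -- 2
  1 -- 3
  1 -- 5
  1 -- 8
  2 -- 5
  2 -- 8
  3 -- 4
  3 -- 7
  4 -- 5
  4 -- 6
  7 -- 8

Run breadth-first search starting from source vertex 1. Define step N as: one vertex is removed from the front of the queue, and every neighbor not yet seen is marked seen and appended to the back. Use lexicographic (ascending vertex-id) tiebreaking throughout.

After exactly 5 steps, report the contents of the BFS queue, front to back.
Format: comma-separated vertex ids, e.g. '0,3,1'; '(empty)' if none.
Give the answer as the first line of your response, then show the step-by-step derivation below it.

4,7,0

step 1: dequeue 1; queue=[2,3,5,8]; order=1
step 2: dequeue 2; queue=[3,5,8]; order=1,2
step 3: dequeue 3; queue=[5,8,4,7]; order=1,2,3
step 4: dequeue 5; queue=[8,4,7,0]; order=1,2,3,5
step 5: dequeue 8; queue=[4,7,0]; order=1,2,3,5,8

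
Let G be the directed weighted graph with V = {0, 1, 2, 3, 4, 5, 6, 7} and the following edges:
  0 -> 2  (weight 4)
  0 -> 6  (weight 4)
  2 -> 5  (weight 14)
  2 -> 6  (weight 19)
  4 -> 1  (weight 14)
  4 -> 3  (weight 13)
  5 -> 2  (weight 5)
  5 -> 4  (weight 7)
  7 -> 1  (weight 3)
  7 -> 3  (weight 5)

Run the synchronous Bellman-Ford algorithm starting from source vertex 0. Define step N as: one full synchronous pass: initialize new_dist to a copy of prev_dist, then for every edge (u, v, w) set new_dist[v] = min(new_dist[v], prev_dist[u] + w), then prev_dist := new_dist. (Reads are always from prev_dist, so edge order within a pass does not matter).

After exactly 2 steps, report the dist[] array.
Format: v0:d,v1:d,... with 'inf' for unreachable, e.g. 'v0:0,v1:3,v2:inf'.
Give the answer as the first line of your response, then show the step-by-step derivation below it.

v0:0,v1:inf,v2:4,v3:inf,v4:inf,v5:18,v6:4,v7:inf

step 1: dist = v0:0,v1:inf,v2:4,v3:inf,v4:inf,v5:inf,v6:4,v7:inf
step 2: dist = v0:0,v1:inf,v2:4,v3:inf,v4:inf,v5:18,v6:4,v7:inf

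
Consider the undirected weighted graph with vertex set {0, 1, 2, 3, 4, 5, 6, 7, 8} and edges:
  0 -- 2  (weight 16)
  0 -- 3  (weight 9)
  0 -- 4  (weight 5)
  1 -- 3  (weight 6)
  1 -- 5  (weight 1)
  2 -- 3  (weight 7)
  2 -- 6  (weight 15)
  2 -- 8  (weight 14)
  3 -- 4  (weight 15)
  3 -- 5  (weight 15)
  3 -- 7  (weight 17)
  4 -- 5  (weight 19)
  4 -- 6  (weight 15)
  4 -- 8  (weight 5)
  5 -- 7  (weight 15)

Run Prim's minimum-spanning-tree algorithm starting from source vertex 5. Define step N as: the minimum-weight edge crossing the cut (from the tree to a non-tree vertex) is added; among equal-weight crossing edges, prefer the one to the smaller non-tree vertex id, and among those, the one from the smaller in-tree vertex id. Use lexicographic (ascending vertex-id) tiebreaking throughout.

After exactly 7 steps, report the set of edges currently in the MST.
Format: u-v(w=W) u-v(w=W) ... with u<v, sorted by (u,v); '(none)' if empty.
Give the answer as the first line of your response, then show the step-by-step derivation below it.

0-3(w=9) 0-4(w=5) 1-3(w=6) 1-5(w=1) 2-3(w=7) 2-6(w=15) 4-8(w=5)

step 1: add edge 1-5 (w=1); MST = {1-5(w=1)}
step 2: add edge 1-3 (w=6); MST = {1-3(w=6) 1-5(w=1)}
step 3: add edge 2-3 (w=7); MST = {1-3(w=6) 1-5(w=1) 2-3(w=7)}
step 4: add edge 0-3 (w=9); MST = {0-3(w=9) 1-3(w=6) 1-5(w=1) 2-3(w=7)}
step 5: add edge 0-4 (w=5); MST = {0-3(w=9) 0-4(w=5) 1-3(w=6) 1-5(w=1) 2-3(w=7)}
step 6: add edge 4-8 (w=5); MST = {0-3(w=9) 0-4(w=5) 1-3(w=6) 1-5(w=1) 2-3(w=7) 4-8(w=5)}
step 7: add edge 2-6 (w=15); MST = {0-3(w=9) 0-4(w=5) 1-3(w=6) 1-5(w=1) 2-3(w=7) 2-6(w=15) 4-8(w=5)}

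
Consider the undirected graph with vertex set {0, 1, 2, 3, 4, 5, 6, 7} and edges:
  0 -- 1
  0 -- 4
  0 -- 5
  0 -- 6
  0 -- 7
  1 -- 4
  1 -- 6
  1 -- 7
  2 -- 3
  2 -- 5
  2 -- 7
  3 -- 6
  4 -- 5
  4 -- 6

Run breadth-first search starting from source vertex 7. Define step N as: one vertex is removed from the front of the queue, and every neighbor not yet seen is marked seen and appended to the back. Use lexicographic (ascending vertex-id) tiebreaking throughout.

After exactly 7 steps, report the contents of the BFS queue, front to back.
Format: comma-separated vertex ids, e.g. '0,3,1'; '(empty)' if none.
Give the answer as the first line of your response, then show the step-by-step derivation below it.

3

step 1: dequeue 7; queue=[0,1,2]; order=7
step 2: dequeue 0; queue=[1,2,4,5,6]; order=7,0
step 3: dequeue 1; queue=[2,4,5,6]; order=7,0,1
step 4: dequeue 2; queue=[4,5,6,3]; order=7,0,1,2
step 5: dequeue 4; queue=[5,6,3]; order=7,0,1,2,4
step 6: dequeue 5; queue=[6,3]; order=7,0,1,2,4,5
step 7: dequeue 6; queue=[3]; order=7,0,1,2,4,5,6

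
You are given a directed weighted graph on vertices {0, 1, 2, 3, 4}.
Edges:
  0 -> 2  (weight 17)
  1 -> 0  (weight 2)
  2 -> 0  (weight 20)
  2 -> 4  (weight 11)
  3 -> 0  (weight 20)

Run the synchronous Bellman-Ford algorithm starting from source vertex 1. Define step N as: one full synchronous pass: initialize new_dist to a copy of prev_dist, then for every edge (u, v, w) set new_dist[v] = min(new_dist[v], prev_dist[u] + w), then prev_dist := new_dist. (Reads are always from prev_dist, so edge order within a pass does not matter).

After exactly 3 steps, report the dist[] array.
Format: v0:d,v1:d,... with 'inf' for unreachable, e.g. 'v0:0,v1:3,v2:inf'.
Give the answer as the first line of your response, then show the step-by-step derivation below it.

v0:2,v1:0,v2:19,v3:inf,v4:30

step 1: dist = v0:2,v1:0,v2:inf,v3:inf,v4:inf
step 2: dist = v0:2,v1:0,v2:19,v3:inf,v4:inf
step 3: dist = v0:2,v1:0,v2:19,v3:inf,v4:30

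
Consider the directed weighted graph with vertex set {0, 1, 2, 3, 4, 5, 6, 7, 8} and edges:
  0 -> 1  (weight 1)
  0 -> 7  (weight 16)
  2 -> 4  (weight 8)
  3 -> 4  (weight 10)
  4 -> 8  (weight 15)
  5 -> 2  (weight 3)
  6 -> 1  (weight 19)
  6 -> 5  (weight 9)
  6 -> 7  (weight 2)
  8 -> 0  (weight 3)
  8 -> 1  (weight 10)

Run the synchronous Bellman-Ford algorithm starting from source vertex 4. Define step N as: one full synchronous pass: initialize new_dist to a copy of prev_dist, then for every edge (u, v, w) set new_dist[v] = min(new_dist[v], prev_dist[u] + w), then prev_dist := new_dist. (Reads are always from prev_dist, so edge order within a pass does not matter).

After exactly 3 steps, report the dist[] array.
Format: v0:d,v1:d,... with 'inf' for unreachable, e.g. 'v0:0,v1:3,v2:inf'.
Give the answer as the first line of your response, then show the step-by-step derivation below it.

v0:18,v1:19,v2:inf,v3:inf,v4:0,v5:inf,v6:inf,v7:34,v8:15

step 1: dist = v0:inf,v1:inf,v2:inf,v3:inf,v4:0,v5:inf,v6:inf,v7:inf,v8:15
step 2: dist = v0:18,v1:25,v2:inf,v3:inf,v4:0,v5:inf,v6:inf,v7:inf,v8:15
step 3: dist = v0:18,v1:19,v2:inf,v3:inf,v4:0,v5:inf,v6:inf,v7:34,v8:15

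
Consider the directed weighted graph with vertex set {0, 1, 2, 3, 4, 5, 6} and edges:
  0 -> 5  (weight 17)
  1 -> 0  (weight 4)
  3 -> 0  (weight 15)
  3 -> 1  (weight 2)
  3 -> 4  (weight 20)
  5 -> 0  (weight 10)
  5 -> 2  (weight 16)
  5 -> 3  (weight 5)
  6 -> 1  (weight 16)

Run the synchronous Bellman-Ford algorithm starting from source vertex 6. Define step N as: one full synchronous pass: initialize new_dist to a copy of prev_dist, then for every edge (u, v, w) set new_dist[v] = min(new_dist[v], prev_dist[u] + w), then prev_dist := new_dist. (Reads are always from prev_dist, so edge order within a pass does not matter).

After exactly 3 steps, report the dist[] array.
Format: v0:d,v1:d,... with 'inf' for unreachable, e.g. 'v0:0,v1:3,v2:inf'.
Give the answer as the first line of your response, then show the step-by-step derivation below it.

v0:20,v1:16,v2:inf,v3:inf,v4:inf,v5:37,v6:0

step 1: dist = v0:inf,v1:16,v2:inf,v3:inf,v4:inf,v5:inf,v6:0
step 2: dist = v0:20,v1:16,v2:inf,v3:inf,v4:inf,v5:inf,v6:0
step 3: dist = v0:20,v1:16,v2:inf,v3:inf,v4:inf,v5:37,v6:0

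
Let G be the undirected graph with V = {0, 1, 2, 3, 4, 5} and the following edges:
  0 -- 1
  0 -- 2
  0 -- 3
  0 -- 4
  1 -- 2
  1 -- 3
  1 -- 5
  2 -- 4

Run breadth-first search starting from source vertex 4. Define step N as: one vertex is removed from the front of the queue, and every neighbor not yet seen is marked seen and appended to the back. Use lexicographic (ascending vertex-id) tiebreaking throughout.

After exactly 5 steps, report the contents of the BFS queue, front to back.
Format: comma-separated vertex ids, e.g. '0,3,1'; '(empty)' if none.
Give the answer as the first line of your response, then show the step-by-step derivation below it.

5

step 1: dequeue 4; queue=[0,2]; order=4
step 2: dequeue 0; queue=[2,1,3]; order=4,0
step 3: dequeue 2; queue=[1,3]; order=4,0,2
step 4: dequeue 1; queue=[3,5]; order=4,0,2,1
step 5: dequeue 3; queue=[5]; order=4,0,2,1,3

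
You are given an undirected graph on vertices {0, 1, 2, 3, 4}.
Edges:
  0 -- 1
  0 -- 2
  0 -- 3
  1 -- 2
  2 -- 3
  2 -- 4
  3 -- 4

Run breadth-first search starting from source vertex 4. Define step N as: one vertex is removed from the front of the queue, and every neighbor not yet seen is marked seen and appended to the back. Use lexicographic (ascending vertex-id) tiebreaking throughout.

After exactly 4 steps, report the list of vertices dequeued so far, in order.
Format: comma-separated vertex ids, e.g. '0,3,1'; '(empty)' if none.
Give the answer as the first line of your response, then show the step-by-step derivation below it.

4,2,3,0

step 1: dequeue 4; queue=[2,3]; order=4
step 2: dequeue 2; queue=[3,0,1]; order=4,2
step 3: dequeue 3; queue=[0,1]; order=4,2,3
step 4: dequeue 0; queue=[1]; order=4,2,3,0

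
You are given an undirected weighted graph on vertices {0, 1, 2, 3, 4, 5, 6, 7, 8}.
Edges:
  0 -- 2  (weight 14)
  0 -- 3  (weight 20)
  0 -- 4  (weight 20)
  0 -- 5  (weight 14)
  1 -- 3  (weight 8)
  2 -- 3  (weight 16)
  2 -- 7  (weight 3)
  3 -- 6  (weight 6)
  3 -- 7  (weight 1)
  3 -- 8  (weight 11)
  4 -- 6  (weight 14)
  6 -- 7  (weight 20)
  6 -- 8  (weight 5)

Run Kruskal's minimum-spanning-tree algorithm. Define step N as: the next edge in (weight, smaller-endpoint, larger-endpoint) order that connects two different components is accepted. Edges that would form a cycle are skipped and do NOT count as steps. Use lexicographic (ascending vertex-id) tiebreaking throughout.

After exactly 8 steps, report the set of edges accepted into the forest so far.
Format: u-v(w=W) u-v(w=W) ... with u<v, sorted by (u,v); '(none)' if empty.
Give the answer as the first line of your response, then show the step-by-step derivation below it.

0-2(w=14) 0-5(w=14) 1-3(w=8) 2-7(w=3) 3-6(w=6) 3-7(w=1) 4-6(w=14) 6-8(w=5)

step 1: add edge 3-7 (w=1); MST = {3-7(w=1)}
step 2: add edge 2-7 (w=3); MST = {2-7(w=3) 3-7(w=1)}
step 3: add edge 6-8 (w=5); MST = {2-7(w=3) 3-7(w=1) 6-8(w=5)}
step 4: add edge 3-6 (w=6); MST = {2-7(w=3) 3-6(w=6) 3-7(w=1) 6-8(w=5)}
step 5: add edge 1-3 (w=8); MST = {1-3(w=8) 2-7(w=3) 3-6(w=6) 3-7(w=1) 6-8(w=5)}
step 6: add edge 0-2 (w=14); MST = {0-2(w=14) 1-3(w=8) 2-7(w=3) 3-6(w=6) 3-7(w=1) 6-8(w=5)}
step 7: add edge 0-5 (w=14); MST = {0-2(w=14) 0-5(w=14) 1-3(w=8) 2-7(w=3) 3-6(w=6) 3-7(w=1) 6-8(w=5)}
step 8: add edge 4-6 (w=14); MST = {0-2(w=14) 0-5(w=14) 1-3(w=8) 2-7(w=3) 3-6(w=6) 3-7(w=1) 4-6(w=14) 6-8(w=5)}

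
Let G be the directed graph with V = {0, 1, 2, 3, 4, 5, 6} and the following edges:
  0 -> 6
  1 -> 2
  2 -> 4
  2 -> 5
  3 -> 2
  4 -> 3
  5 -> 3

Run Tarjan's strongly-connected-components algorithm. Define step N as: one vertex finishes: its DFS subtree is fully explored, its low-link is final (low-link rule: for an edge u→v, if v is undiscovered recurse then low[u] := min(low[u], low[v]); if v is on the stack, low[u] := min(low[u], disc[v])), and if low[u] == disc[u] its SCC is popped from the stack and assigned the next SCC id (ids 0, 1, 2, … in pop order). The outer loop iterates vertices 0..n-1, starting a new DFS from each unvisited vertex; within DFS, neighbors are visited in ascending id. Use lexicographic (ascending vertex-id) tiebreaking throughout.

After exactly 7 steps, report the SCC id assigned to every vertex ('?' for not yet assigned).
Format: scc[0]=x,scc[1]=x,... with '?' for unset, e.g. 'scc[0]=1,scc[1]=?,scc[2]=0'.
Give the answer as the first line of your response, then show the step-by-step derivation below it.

scc[0]=1,scc[1]=3,scc[2]=2,scc[3]=2,scc[4]=2,scc[5]=2,scc[6]=0

step 1: low=(low[0]=0,low[1]=?,low[2]=?,low[3]=?,low[4]=?,low[5]=?,low[6]=1); scc=(scc[0]=?,scc[1]=?,scc[2]=?,scc[3]=?,scc[4]=?,scc[5]=?,scc[6]=0)
step 2: low=(low[0]=0,low[1]=?,low[2]=?,low[3]=?,low[4]=?,low[5]=?,low[6]=1); scc=(scc[0]=1,scc[1]=?,scc[2]=?,scc[3]=?,scc[4]=?,scc[5]=?,scc[6]=0)
step 3: low=(low[0]=0,low[1]=2,low[2]=3,low[3]=3,low[4]=4,low[5]=?,low[6]=1); scc=(scc[0]=1,scc[1]=?,scc[2]=?,scc[3]=?,scc[4]=?,scc[5]=?,scc[6]=0)
step 4: low=(low[0]=0,low[1]=2,low[2]=3,low[3]=3,low[4]=3,low[5]=?,low[6]=1); scc=(scc[0]=1,scc[1]=?,scc[2]=?,scc[3]=?,scc[4]=?,scc[5]=?,scc[6]=0)
step 5: low=(low[0]=0,low[1]=2,low[2]=3,low[3]=3,low[4]=3,low[5]=5,low[6]=1); scc=(scc[0]=1,scc[1]=?,scc[2]=?,scc[3]=?,scc[4]=?,scc[5]=?,scc[6]=0)
step 6: low=(low[0]=0,low[1]=2,low[2]=3,low[3]=3,low[4]=3,low[5]=5,low[6]=1); scc=(scc[0]=1,scc[1]=?,scc[2]=2,scc[3]=2,scc[4]=2,scc[5]=2,scc[6]=0)
step 7: low=(low[0]=0,low[1]=2,low[2]=3,low[3]=3,low[4]=3,low[5]=5,low[6]=1); scc=(scc[0]=1,scc[1]=3,scc[2]=2,scc[3]=2,scc[4]=2,scc[5]=2,scc[6]=0)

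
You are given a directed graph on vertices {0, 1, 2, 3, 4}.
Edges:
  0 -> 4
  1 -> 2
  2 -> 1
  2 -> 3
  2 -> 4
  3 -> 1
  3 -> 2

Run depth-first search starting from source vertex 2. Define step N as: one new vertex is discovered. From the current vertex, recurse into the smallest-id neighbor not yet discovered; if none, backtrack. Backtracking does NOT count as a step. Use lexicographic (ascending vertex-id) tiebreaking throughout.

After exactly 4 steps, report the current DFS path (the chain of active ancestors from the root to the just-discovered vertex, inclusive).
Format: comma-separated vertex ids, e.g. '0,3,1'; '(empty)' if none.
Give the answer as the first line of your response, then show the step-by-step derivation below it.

2,4

step 1: discover 2; path=2; order=2
step 2: discover 1; path=2>1; order=2,1
step 3: discover 3; path=2>3; order=2,1,3
step 4: discover 4; path=2>4; order=2,1,3,4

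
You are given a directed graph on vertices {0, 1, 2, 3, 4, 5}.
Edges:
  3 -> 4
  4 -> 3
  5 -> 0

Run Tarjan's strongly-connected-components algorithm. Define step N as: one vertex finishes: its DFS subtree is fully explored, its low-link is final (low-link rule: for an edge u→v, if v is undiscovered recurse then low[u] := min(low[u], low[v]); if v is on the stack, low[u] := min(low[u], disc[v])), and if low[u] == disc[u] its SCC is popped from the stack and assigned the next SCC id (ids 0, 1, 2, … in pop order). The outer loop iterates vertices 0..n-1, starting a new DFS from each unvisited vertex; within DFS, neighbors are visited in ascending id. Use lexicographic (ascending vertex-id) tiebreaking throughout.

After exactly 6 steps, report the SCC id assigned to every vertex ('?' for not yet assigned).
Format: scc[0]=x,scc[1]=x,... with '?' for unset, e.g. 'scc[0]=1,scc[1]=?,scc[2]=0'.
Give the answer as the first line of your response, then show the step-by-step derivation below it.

scc[0]=0,scc[1]=1,scc[2]=2,scc[3]=3,scc[4]=3,scc[5]=4

step 1: low=(low[0]=0,low[1]=?,low[2]=?,low[3]=?,low[4]=?,low[5]=?); scc=(scc[0]=0,scc[1]=?,scc[2]=?,scc[3]=?,scc[4]=?,scc[5]=?)
step 2: low=(low[0]=0,low[1]=1,low[2]=?,low[3]=?,low[4]=?,low[5]=?); scc=(scc[0]=0,scc[1]=1,scc[2]=?,scc[3]=?,scc[4]=?,scc[5]=?)
step 3: low=(low[0]=0,low[1]=1,low[2]=2,low[3]=?,low[4]=?,low[5]=?); scc=(scc[0]=0,scc[1]=1,scc[2]=2,scc[3]=?,scc[4]=?,scc[5]=?)
step 4: low=(low[0]=0,low[1]=1,low[2]=2,low[3]=3,low[4]=3,low[5]=?); scc=(scc[0]=0,scc[1]=1,scc[2]=2,scc[3]=?,scc[4]=?,scc[5]=?)
step 5: low=(low[0]=0,low[1]=1,low[2]=2,low[3]=3,low[4]=3,low[5]=?); scc=(scc[0]=0,scc[1]=1,scc[2]=2,scc[3]=3,scc[4]=3,scc[5]=?)
step 6: low=(low[0]=0,low[1]=1,low[2]=2,low[3]=3,low[4]=3,low[5]=5); scc=(scc[0]=0,scc[1]=1,scc[2]=2,scc[3]=3,scc[4]=3,scc[5]=4)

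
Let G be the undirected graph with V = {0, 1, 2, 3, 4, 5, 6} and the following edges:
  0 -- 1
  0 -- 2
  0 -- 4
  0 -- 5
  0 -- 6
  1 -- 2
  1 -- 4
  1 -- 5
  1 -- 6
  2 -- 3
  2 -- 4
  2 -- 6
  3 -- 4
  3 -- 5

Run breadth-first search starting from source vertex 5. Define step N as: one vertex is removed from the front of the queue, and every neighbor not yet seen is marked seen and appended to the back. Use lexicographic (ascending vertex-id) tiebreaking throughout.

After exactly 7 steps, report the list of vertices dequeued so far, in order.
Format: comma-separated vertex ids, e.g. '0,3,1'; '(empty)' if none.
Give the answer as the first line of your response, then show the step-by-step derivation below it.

5,0,1,3,2,4,6

step 1: dequeue 5; queue=[0,1,3]; order=5
step 2: dequeue 0; queue=[1,3,2,4,6]; order=5,0
step 3: dequeue 1; queue=[3,2,4,6]; order=5,0,1
step 4: dequeue 3; queue=[2,4,6]; order=5,0,1,3
step 5: dequeue 2; queue=[4,6]; order=5,0,1,3,2
step 6: dequeue 4; queue=[6]; order=5,0,1,3,2,4
step 7: dequeue 6; queue=[(empty)]; order=5,0,1,3,2,4,6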